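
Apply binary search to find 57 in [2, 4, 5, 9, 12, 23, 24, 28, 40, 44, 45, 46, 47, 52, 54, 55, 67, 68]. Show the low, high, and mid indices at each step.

Binary search for 57 in [2, 4, 5, 9, 12, 23, 24, 28, 40, 44, 45, 46, 47, 52, 54, 55, 67, 68]:

lo=0, hi=17, mid=8, arr[mid]=40 -> 40 < 57, search right half
lo=9, hi=17, mid=13, arr[mid]=52 -> 52 < 57, search right half
lo=14, hi=17, mid=15, arr[mid]=55 -> 55 < 57, search right half
lo=16, hi=17, mid=16, arr[mid]=67 -> 67 > 57, search left half
lo=16 > hi=15, target 57 not found

Binary search determines that 57 is not in the array after 4 comparisons. The search space was exhausted without finding the target.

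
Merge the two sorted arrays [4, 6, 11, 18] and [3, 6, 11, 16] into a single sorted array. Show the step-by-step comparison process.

Merging process:

Compare 4 vs 3: take 3 from right. Merged: [3]
Compare 4 vs 6: take 4 from left. Merged: [3, 4]
Compare 6 vs 6: take 6 from left. Merged: [3, 4, 6]
Compare 11 vs 6: take 6 from right. Merged: [3, 4, 6, 6]
Compare 11 vs 11: take 11 from left. Merged: [3, 4, 6, 6, 11]
Compare 18 vs 11: take 11 from right. Merged: [3, 4, 6, 6, 11, 11]
Compare 18 vs 16: take 16 from right. Merged: [3, 4, 6, 6, 11, 11, 16]
Append remaining from left: [18]. Merged: [3, 4, 6, 6, 11, 11, 16, 18]

Final merged array: [3, 4, 6, 6, 11, 11, 16, 18]
Total comparisons: 7

The merged array is [3, 4, 6, 6, 11, 11, 16, 18], requiring 7 comparisons. The merge step runs in O(n) time where n is the total number of elements.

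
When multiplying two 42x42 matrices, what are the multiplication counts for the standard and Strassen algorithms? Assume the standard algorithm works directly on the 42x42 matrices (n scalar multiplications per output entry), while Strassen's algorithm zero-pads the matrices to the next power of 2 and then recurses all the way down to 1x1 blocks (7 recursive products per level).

Matrix multiplication for 42x42 matrices:

Strassen's algorithm requires power-of-2 dimensions. Pad 42x42 to 64x64 (next power of 2).

Standard algorithm: 42^3 = 74088 multiplications
Strassen's algorithm: 7^(log2(64)) = 7^6 = 117649 multiplications
Difference: 74088 - 117649 = -43561 (Strassen uses MORE here due to padding overhead — for small or just-over-power-of-2 n, padding can outweigh the per-level savings)

Standard: 74088 multiplications (42^3). Strassen: 117649 multiplications (7^6, after padding to 64x64). Strassen reduces 8 recursive multiplications to 7 at each level.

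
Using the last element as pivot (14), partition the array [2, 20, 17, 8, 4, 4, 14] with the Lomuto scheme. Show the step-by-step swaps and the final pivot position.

Lomuto partition with pivot = 14:

Initial array: [2, 20, 17, 8, 4, 4, 14]

arr[0]=2 <= 14: swap with position 0, array becomes [2, 20, 17, 8, 4, 4, 14]
arr[1]=20 > 14: no swap
arr[2]=17 > 14: no swap
arr[3]=8 <= 14: swap with position 1, array becomes [2, 8, 17, 20, 4, 4, 14]
arr[4]=4 <= 14: swap with position 2, array becomes [2, 8, 4, 20, 17, 4, 14]
arr[5]=4 <= 14: swap with position 3, array becomes [2, 8, 4, 4, 17, 20, 14]

Place pivot at position 4: [2, 8, 4, 4, 14, 20, 17]
Pivot position: 4

After partitioning with pivot 14, the array becomes [2, 8, 4, 4, 14, 20, 17]. The pivot is placed at index 4. All elements to the left of the pivot are <= 14, and all elements to the right are > 14.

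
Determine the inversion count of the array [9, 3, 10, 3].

Finding inversions in [9, 3, 10, 3]:

(0, 1): arr[0]=9 > arr[1]=3
(0, 3): arr[0]=9 > arr[3]=3
(2, 3): arr[2]=10 > arr[3]=3

Total inversions: 3

The array has 3 inversion(s): (0,1), (0,3), (2,3). Each pair (i,j) satisfies i < j and arr[i] > arr[j].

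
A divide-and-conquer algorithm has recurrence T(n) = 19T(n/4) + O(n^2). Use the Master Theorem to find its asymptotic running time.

Master Theorem for T(n) = 19T(n/4) + O(n^2):

a = 19, b = 4, c = 2
log_b(a) = log_4(19) = 2.1240

Case 1: c = 2 < log_4(19) = 2.1240
T(n) = O(n^(log_4 19))

For T(n) = 19T(n/4) + O(n^2): log_4(19) = 2.1240. This is Case 1 of the Master Theorem (c < log_b(a), work dominated by leaves), giving O(n^(log_4 19)).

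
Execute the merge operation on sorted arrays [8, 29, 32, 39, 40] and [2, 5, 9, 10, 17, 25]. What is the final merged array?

Merging process:

Compare 8 vs 2: take 2 from right. Merged: [2]
Compare 8 vs 5: take 5 from right. Merged: [2, 5]
Compare 8 vs 9: take 8 from left. Merged: [2, 5, 8]
Compare 29 vs 9: take 9 from right. Merged: [2, 5, 8, 9]
Compare 29 vs 10: take 10 from right. Merged: [2, 5, 8, 9, 10]
Compare 29 vs 17: take 17 from right. Merged: [2, 5, 8, 9, 10, 17]
Compare 29 vs 25: take 25 from right. Merged: [2, 5, 8, 9, 10, 17, 25]
Append remaining from left: [29, 32, 39, 40]. Merged: [2, 5, 8, 9, 10, 17, 25, 29, 32, 39, 40]

Final merged array: [2, 5, 8, 9, 10, 17, 25, 29, 32, 39, 40]
Total comparisons: 7

The merged array is [2, 5, 8, 9, 10, 17, 25, 29, 32, 39, 40], requiring 7 comparisons. The merge step runs in O(n) time where n is the total number of elements.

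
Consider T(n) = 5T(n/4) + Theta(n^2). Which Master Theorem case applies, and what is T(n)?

Master Theorem for T(n) = 5T(n/4) + O(n^2):

a = 5, b = 4, c = 2
log_b(a) = log_4(5) = 1.1610

Case 3: c = 2 > log_4(5) = 1.1610
T(n) = O(n^2) = O(n^2)

For T(n) = 5T(n/4) + O(n^2): log_4(5) = 1.1610. This is Case 3 of the Master Theorem (c > log_b(a), work dominated by root), giving O(n^2).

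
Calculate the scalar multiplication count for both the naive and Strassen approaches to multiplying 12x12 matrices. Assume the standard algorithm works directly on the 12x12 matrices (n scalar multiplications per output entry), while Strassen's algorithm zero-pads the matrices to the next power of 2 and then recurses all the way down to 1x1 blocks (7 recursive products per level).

Matrix multiplication for 12x12 matrices:

Strassen's algorithm requires power-of-2 dimensions. Pad 12x12 to 16x16 (next power of 2).

Standard algorithm: 12^3 = 1728 multiplications
Strassen's algorithm: 7^(log2(16)) = 7^4 = 2401 multiplications
Difference: 1728 - 2401 = -673 (Strassen uses MORE here due to padding overhead — for small or just-over-power-of-2 n, padding can outweigh the per-level savings)

Standard: 1728 multiplications (12^3). Strassen: 2401 multiplications (7^4, after padding to 16x16). Strassen reduces 8 recursive multiplications to 7 at each level.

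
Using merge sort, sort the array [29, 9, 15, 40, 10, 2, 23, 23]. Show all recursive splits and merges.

Merge sort trace:

Split: [29, 9, 15, 40, 10, 2, 23, 23] -> [29, 9, 15, 40] and [10, 2, 23, 23]
  Split: [29, 9, 15, 40] -> [29, 9] and [15, 40]
    Split: [29, 9] -> [29] and [9]
    Merge: [29] + [9] -> [9, 29]
    Split: [15, 40] -> [15] and [40]
    Merge: [15] + [40] -> [15, 40]
  Merge: [9, 29] + [15, 40] -> [9, 15, 29, 40]
  Split: [10, 2, 23, 23] -> [10, 2] and [23, 23]
    Split: [10, 2] -> [10] and [2]
    Merge: [10] + [2] -> [2, 10]
    Split: [23, 23] -> [23] and [23]
    Merge: [23] + [23] -> [23, 23]
  Merge: [2, 10] + [23, 23] -> [2, 10, 23, 23]
Merge: [9, 15, 29, 40] + [2, 10, 23, 23] -> [2, 9, 10, 15, 23, 23, 29, 40]

Final sorted array: [2, 9, 10, 15, 23, 23, 29, 40]

The merge sort proceeds by recursively splitting the array and merging sorted halves.
After all merges, the sorted array is [2, 9, 10, 15, 23, 23, 29, 40].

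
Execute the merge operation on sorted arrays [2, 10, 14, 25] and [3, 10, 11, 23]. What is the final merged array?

Merging process:

Compare 2 vs 3: take 2 from left. Merged: [2]
Compare 10 vs 3: take 3 from right. Merged: [2, 3]
Compare 10 vs 10: take 10 from left. Merged: [2, 3, 10]
Compare 14 vs 10: take 10 from right. Merged: [2, 3, 10, 10]
Compare 14 vs 11: take 11 from right. Merged: [2, 3, 10, 10, 11]
Compare 14 vs 23: take 14 from left. Merged: [2, 3, 10, 10, 11, 14]
Compare 25 vs 23: take 23 from right. Merged: [2, 3, 10, 10, 11, 14, 23]
Append remaining from left: [25]. Merged: [2, 3, 10, 10, 11, 14, 23, 25]

Final merged array: [2, 3, 10, 10, 11, 14, 23, 25]
Total comparisons: 7

The merged array is [2, 3, 10, 10, 11, 14, 23, 25], requiring 7 comparisons. The merge step runs in O(n) time where n is the total number of elements.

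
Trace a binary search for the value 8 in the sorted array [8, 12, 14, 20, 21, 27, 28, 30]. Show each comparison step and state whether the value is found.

Binary search for 8 in [8, 12, 14, 20, 21, 27, 28, 30]:

lo=0, hi=7, mid=3, arr[mid]=20 -> 20 > 8, search left half
lo=0, hi=2, mid=1, arr[mid]=12 -> 12 > 8, search left half
lo=0, hi=0, mid=0, arr[mid]=8 -> Found target at index 0!

Binary search finds 8 at index 0 after 3 comparisons. The search repeatedly halves the search space by comparing with the middle element.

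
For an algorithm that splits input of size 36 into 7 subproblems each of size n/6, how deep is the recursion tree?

For divide and conquer with division factor 6:

Problem sizes at each level:
Level 0: 36
Level 1: 6
Level 2: 1

The root is level 0 and the size-1 base case is level 2 (the tree spans levels 0 through 2, i.e. 3 levels counting the root), so the depth is the number of divisions: log_6(36) = 2

The recursion tree depth is log_6(36) = 2. At each level, the problem size is divided by 6, so it takes 2 divisions to reduce to a base case of size 1. The algorithm makes 7 recursive calls at each level.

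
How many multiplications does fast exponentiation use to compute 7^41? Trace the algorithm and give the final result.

Computing 7^41 by squaring (build up from 7^1; each line after the first costs one multiplication):

7^1 = 7
7^2 = (7^1)^2 = 7^2 = 49
7^4 = (7^2)^2 = 49^2 = 2401
7^5 = 7 * 7^4 = 7 * 2401 = 16807
7^10 = (7^5)^2 = 16807^2 = 282475249
7^20 = (7^10)^2 = 282475249^2 = 79792266297612001
7^40 = (7^20)^2 = 79792266297612001^2 = 6366805760909027985741435139224001
7^41 = 7 * 7^40 = 7 * 6366805760909027985741435139224001 = 44567640326363195900190045974568007

Result: 44567640326363195900190045974568007
Multiplications needed: 7 (7 lines after 7^1)

7^41 = 44567640326363195900190045974568007. Using exponentiation by squaring, this requires 7 multiplications. The key idea: if the exponent is even, square the half-power; if odd, multiply by the base once.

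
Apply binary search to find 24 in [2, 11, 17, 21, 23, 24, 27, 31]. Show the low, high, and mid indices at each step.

Binary search for 24 in [2, 11, 17, 21, 23, 24, 27, 31]:

lo=0, hi=7, mid=3, arr[mid]=21 -> 21 < 24, search right half
lo=4, hi=7, mid=5, arr[mid]=24 -> Found target at index 5!

Binary search finds 24 at index 5 after 2 comparisons. The search repeatedly halves the search space by comparing with the middle element.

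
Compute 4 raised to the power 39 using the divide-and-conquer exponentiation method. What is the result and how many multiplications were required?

Computing 4^39 by squaring (build up from 4^1; each line after the first costs one multiplication):

4^1 = 4
4^2 = (4^1)^2 = 4^2 = 16
4^4 = (4^2)^2 = 16^2 = 256
4^8 = (4^4)^2 = 256^2 = 65536
4^9 = 4 * 4^8 = 4 * 65536 = 262144
4^18 = (4^9)^2 = 262144^2 = 68719476736
4^19 = 4 * 4^18 = 4 * 68719476736 = 274877906944
4^38 = (4^19)^2 = 274877906944^2 = 75557863725914323419136
4^39 = 4 * 4^38 = 4 * 75557863725914323419136 = 302231454903657293676544

Result: 302231454903657293676544
Multiplications needed: 8 (8 lines after 4^1)

4^39 = 302231454903657293676544. Using exponentiation by squaring, this requires 8 multiplications. The key idea: if the exponent is even, square the half-power; if odd, multiply by the base once.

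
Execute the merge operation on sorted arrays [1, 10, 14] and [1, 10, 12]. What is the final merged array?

Merging process:

Compare 1 vs 1: take 1 from left. Merged: [1]
Compare 10 vs 1: take 1 from right. Merged: [1, 1]
Compare 10 vs 10: take 10 from left. Merged: [1, 1, 10]
Compare 14 vs 10: take 10 from right. Merged: [1, 1, 10, 10]
Compare 14 vs 12: take 12 from right. Merged: [1, 1, 10, 10, 12]
Append remaining from left: [14]. Merged: [1, 1, 10, 10, 12, 14]

Final merged array: [1, 1, 10, 10, 12, 14]
Total comparisons: 5

The merged array is [1, 1, 10, 10, 12, 14], requiring 5 comparisons. The merge step runs in O(n) time where n is the total number of elements.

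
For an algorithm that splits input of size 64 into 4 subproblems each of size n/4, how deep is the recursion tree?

For divide and conquer with division factor 4:

Problem sizes at each level:
Level 0: 64
Level 1: 16
Level 2: 4
Level 3: 1

The root is level 0 and the size-1 base case is level 3 (the tree spans levels 0 through 3, i.e. 4 levels counting the root), so the depth is the number of divisions: log_4(64) = 3

The recursion tree depth is log_4(64) = 3. At each level, the problem size is divided by 4, so it takes 3 divisions to reduce to a base case of size 1. The algorithm makes 4 recursive calls at each level.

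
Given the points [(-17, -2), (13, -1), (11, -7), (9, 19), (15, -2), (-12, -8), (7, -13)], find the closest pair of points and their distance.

Computing all pairwise distances among 7 points:

d((-17, -2), (13, -1)) = 30.0167
d((-17, -2), (11, -7)) = 28.4429
d((-17, -2), (9, 19)) = 33.4215
d((-17, -2), (15, -2)) = 32.0
d((-17, -2), (-12, -8)) = 7.8102
d((-17, -2), (7, -13)) = 26.4008
d((13, -1), (11, -7)) = 6.3246
d((13, -1), (9, 19)) = 20.3961
d((13, -1), (15, -2)) = 2.2361 <-- minimum
d((13, -1), (-12, -8)) = 25.9615
d((13, -1), (7, -13)) = 13.4164
d((11, -7), (9, 19)) = 26.0768
d((11, -7), (15, -2)) = 6.4031
d((11, -7), (-12, -8)) = 23.0217
d((11, -7), (7, -13)) = 7.2111
d((9, 19), (15, -2)) = 21.8403
d((9, 19), (-12, -8)) = 34.2053
d((9, 19), (7, -13)) = 32.0624
d((15, -2), (-12, -8)) = 27.6586
d((15, -2), (7, -13)) = 13.6015
d((-12, -8), (7, -13)) = 19.6469

Closest pair: (13, -1) and (15, -2) with distance 2.2361

The closest pair is (13, -1) and (15, -2) with Euclidean distance 2.2361. For 7 points, brute-force pairwise comparison is shown above. For large n, the divide-and-conquer algorithm (sort by x, recurse on halves, check the dividing strip) achieves O(n log n).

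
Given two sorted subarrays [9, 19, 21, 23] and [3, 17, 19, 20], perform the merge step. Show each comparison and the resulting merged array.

Merging process:

Compare 9 vs 3: take 3 from right. Merged: [3]
Compare 9 vs 17: take 9 from left. Merged: [3, 9]
Compare 19 vs 17: take 17 from right. Merged: [3, 9, 17]
Compare 19 vs 19: take 19 from left. Merged: [3, 9, 17, 19]
Compare 21 vs 19: take 19 from right. Merged: [3, 9, 17, 19, 19]
Compare 21 vs 20: take 20 from right. Merged: [3, 9, 17, 19, 19, 20]
Append remaining from left: [21, 23]. Merged: [3, 9, 17, 19, 19, 20, 21, 23]

Final merged array: [3, 9, 17, 19, 19, 20, 21, 23]
Total comparisons: 6

The merged array is [3, 9, 17, 19, 19, 20, 21, 23], requiring 6 comparisons. The merge step runs in O(n) time where n is the total number of elements.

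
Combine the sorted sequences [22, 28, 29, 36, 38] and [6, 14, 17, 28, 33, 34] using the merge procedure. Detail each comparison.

Merging process:

Compare 22 vs 6: take 6 from right. Merged: [6]
Compare 22 vs 14: take 14 from right. Merged: [6, 14]
Compare 22 vs 17: take 17 from right. Merged: [6, 14, 17]
Compare 22 vs 28: take 22 from left. Merged: [6, 14, 17, 22]
Compare 28 vs 28: take 28 from left. Merged: [6, 14, 17, 22, 28]
Compare 29 vs 28: take 28 from right. Merged: [6, 14, 17, 22, 28, 28]
Compare 29 vs 33: take 29 from left. Merged: [6, 14, 17, 22, 28, 28, 29]
Compare 36 vs 33: take 33 from right. Merged: [6, 14, 17, 22, 28, 28, 29, 33]
Compare 36 vs 34: take 34 from right. Merged: [6, 14, 17, 22, 28, 28, 29, 33, 34]
Append remaining from left: [36, 38]. Merged: [6, 14, 17, 22, 28, 28, 29, 33, 34, 36, 38]

Final merged array: [6, 14, 17, 22, 28, 28, 29, 33, 34, 36, 38]
Total comparisons: 9

The merged array is [6, 14, 17, 22, 28, 28, 29, 33, 34, 36, 38], requiring 9 comparisons. The merge step runs in O(n) time where n is the total number of elements.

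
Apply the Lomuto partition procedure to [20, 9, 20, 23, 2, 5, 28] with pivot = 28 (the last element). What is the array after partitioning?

Lomuto partition with pivot = 28:

Initial array: [20, 9, 20, 23, 2, 5, 28]

arr[0]=20 <= 28: swap with position 0, array becomes [20, 9, 20, 23, 2, 5, 28]
arr[1]=9 <= 28: swap with position 1, array becomes [20, 9, 20, 23, 2, 5, 28]
arr[2]=20 <= 28: swap with position 2, array becomes [20, 9, 20, 23, 2, 5, 28]
arr[3]=23 <= 28: swap with position 3, array becomes [20, 9, 20, 23, 2, 5, 28]
arr[4]=2 <= 28: swap with position 4, array becomes [20, 9, 20, 23, 2, 5, 28]
arr[5]=5 <= 28: swap with position 5, array becomes [20, 9, 20, 23, 2, 5, 28]

Place pivot at position 6: [20, 9, 20, 23, 2, 5, 28]
Pivot position: 6

After partitioning with pivot 28, the array becomes [20, 9, 20, 23, 2, 5, 28]. The pivot is placed at index 6. All elements to the left of the pivot are <= 28, and all elements to the right are > 28.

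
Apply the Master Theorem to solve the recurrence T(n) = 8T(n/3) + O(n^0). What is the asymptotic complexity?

Master Theorem for T(n) = 8T(n/3) + O(n^0):

a = 8, b = 3, c = 0
log_b(a) = log_3(8) = 1.8928

Case 1: c = 0 < log_3(8) = 1.8928
T(n) = O(n^(log_3 8))

For T(n) = 8T(n/3) + O(n^0): log_3(8) = 1.8928. This is Case 1 of the Master Theorem (c < log_b(a), work dominated by leaves), giving O(n^(log_3 8)).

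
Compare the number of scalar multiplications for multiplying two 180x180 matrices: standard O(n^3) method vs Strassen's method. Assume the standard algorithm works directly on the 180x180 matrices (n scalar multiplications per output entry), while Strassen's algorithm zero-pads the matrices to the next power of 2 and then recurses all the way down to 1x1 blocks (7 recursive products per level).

Matrix multiplication for 180x180 matrices:

Strassen's algorithm requires power-of-2 dimensions. Pad 180x180 to 256x256 (next power of 2).

Standard algorithm: 180^3 = 5832000 multiplications
Strassen's algorithm: 7^(log2(256)) = 7^8 = 5764801 multiplications
Savings: 5832000 - 5764801 = 67199 multiplications

Standard: 5832000 multiplications (180^3). Strassen: 5764801 multiplications (7^8, after padding to 256x256). Strassen reduces 8 recursive multiplications to 7 at each level.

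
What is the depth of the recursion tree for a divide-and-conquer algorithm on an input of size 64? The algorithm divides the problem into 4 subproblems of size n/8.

For divide and conquer with division factor 8:

Problem sizes at each level:
Level 0: 64
Level 1: 8
Level 2: 1

The root is level 0 and the size-1 base case is level 2 (the tree spans levels 0 through 2, i.e. 3 levels counting the root), so the depth is the number of divisions: log_8(64) = 2

The recursion tree depth is log_8(64) = 2. At each level, the problem size is divided by 8, so it takes 2 divisions to reduce to a base case of size 1. The algorithm makes 4 recursive calls at each level.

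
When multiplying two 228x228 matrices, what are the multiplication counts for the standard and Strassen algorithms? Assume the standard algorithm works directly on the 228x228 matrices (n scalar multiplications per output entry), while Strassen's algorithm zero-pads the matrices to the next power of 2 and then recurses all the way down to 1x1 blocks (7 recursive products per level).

Matrix multiplication for 228x228 matrices:

Strassen's algorithm requires power-of-2 dimensions. Pad 228x228 to 256x256 (next power of 2).

Standard algorithm: 228^3 = 11852352 multiplications
Strassen's algorithm: 7^(log2(256)) = 7^8 = 5764801 multiplications
Savings: 11852352 - 5764801 = 6087551 multiplications

Standard: 11852352 multiplications (228^3). Strassen: 5764801 multiplications (7^8, after padding to 256x256). Strassen reduces 8 recursive multiplications to 7 at each level.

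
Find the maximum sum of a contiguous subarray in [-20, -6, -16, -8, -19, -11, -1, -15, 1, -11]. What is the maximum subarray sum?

Using Kadane's algorithm on [-20, -6, -16, -8, -19, -11, -1, -15, 1, -11]:

Scanning through the array:
Position 1 (value -6): max_ending_here = -6, max_so_far = -6
Position 2 (value -16): max_ending_here = -16, max_so_far = -6
Position 3 (value -8): max_ending_here = -8, max_so_far = -6
Position 4 (value -19): max_ending_here = -19, max_so_far = -6
Position 5 (value -11): max_ending_here = -11, max_so_far = -6
Position 6 (value -1): max_ending_here = -1, max_so_far = -1
Position 7 (value -15): max_ending_here = -15, max_so_far = -1
Position 8 (value 1): max_ending_here = 1, max_so_far = 1
Position 9 (value -11): max_ending_here = -10, max_so_far = 1

Maximum subarray: [1]
Maximum sum: 1

The maximum subarray is [1] with sum 1. This subarray runs from index 8 to index 8.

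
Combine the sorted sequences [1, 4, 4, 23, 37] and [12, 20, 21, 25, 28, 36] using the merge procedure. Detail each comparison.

Merging process:

Compare 1 vs 12: take 1 from left. Merged: [1]
Compare 4 vs 12: take 4 from left. Merged: [1, 4]
Compare 4 vs 12: take 4 from left. Merged: [1, 4, 4]
Compare 23 vs 12: take 12 from right. Merged: [1, 4, 4, 12]
Compare 23 vs 20: take 20 from right. Merged: [1, 4, 4, 12, 20]
Compare 23 vs 21: take 21 from right. Merged: [1, 4, 4, 12, 20, 21]
Compare 23 vs 25: take 23 from left. Merged: [1, 4, 4, 12, 20, 21, 23]
Compare 37 vs 25: take 25 from right. Merged: [1, 4, 4, 12, 20, 21, 23, 25]
Compare 37 vs 28: take 28 from right. Merged: [1, 4, 4, 12, 20, 21, 23, 25, 28]
Compare 37 vs 36: take 36 from right. Merged: [1, 4, 4, 12, 20, 21, 23, 25, 28, 36]
Append remaining from left: [37]. Merged: [1, 4, 4, 12, 20, 21, 23, 25, 28, 36, 37]

Final merged array: [1, 4, 4, 12, 20, 21, 23, 25, 28, 36, 37]
Total comparisons: 10

The merged array is [1, 4, 4, 12, 20, 21, 23, 25, 28, 36, 37], requiring 10 comparisons. The merge step runs in O(n) time where n is the total number of elements.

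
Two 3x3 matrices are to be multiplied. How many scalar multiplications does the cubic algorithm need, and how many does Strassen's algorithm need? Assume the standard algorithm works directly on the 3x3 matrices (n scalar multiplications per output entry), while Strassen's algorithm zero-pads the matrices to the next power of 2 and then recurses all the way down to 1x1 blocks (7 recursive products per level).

Matrix multiplication for 3x3 matrices:

Strassen's algorithm requires power-of-2 dimensions. Pad 3x3 to 4x4 (next power of 2).

Standard algorithm: 3^3 = 27 multiplications
Strassen's algorithm: 7^(log2(4)) = 7^2 = 49 multiplications
Difference: 27 - 49 = -22 (Strassen uses MORE here due to padding overhead — for small or just-over-power-of-2 n, padding can outweigh the per-level savings)

Standard: 27 multiplications (3^3). Strassen: 49 multiplications (7^2, after padding to 4x4). Strassen reduces 8 recursive multiplications to 7 at each level.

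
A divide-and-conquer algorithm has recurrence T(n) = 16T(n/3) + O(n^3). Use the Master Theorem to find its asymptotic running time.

Master Theorem for T(n) = 16T(n/3) + O(n^3):

a = 16, b = 3, c = 3
log_b(a) = log_3(16) = 2.5237

Case 3: c = 3 > log_3(16) = 2.5237
T(n) = O(n^3) = O(n^3)

For T(n) = 16T(n/3) + O(n^3): log_3(16) = 2.5237. This is Case 3 of the Master Theorem (c > log_b(a), work dominated by root), giving O(n^3).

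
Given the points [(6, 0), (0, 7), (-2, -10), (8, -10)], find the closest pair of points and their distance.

Computing all pairwise distances among 4 points:

d((6, 0), (0, 7)) = 9.2195 <-- minimum
d((6, 0), (-2, -10)) = 12.8062
d((6, 0), (8, -10)) = 10.198
d((0, 7), (-2, -10)) = 17.1172
d((0, 7), (8, -10)) = 18.7883
d((-2, -10), (8, -10)) = 10.0

Closest pair: (6, 0) and (0, 7) with distance 9.2195

The closest pair is (6, 0) and (0, 7) with Euclidean distance 9.2195. For 4 points, brute-force pairwise comparison is shown above. For large n, the divide-and-conquer algorithm (sort by x, recurse on halves, check the dividing strip) achieves O(n log n).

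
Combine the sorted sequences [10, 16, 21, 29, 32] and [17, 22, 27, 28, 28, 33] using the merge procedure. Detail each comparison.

Merging process:

Compare 10 vs 17: take 10 from left. Merged: [10]
Compare 16 vs 17: take 16 from left. Merged: [10, 16]
Compare 21 vs 17: take 17 from right. Merged: [10, 16, 17]
Compare 21 vs 22: take 21 from left. Merged: [10, 16, 17, 21]
Compare 29 vs 22: take 22 from right. Merged: [10, 16, 17, 21, 22]
Compare 29 vs 27: take 27 from right. Merged: [10, 16, 17, 21, 22, 27]
Compare 29 vs 28: take 28 from right. Merged: [10, 16, 17, 21, 22, 27, 28]
Compare 29 vs 28: take 28 from right. Merged: [10, 16, 17, 21, 22, 27, 28, 28]
Compare 29 vs 33: take 29 from left. Merged: [10, 16, 17, 21, 22, 27, 28, 28, 29]
Compare 32 vs 33: take 32 from left. Merged: [10, 16, 17, 21, 22, 27, 28, 28, 29, 32]
Append remaining from right: [33]. Merged: [10, 16, 17, 21, 22, 27, 28, 28, 29, 32, 33]

Final merged array: [10, 16, 17, 21, 22, 27, 28, 28, 29, 32, 33]
Total comparisons: 10

The merged array is [10, 16, 17, 21, 22, 27, 28, 28, 29, 32, 33], requiring 10 comparisons. The merge step runs in O(n) time where n is the total number of elements.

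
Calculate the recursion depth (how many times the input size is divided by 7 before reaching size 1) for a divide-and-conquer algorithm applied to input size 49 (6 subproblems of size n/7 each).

For divide and conquer with division factor 7:

Problem sizes at each level:
Level 0: 49
Level 1: 7
Level 2: 1

The root is level 0 and the size-1 base case is level 2 (the tree spans levels 0 through 2, i.e. 3 levels counting the root), so the depth is the number of divisions: log_7(49) = 2

The recursion tree depth is log_7(49) = 2. At each level, the problem size is divided by 7, so it takes 2 divisions to reduce to a base case of size 1. The algorithm makes 6 recursive calls at each level.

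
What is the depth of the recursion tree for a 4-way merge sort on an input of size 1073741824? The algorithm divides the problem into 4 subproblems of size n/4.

For divide and conquer with division factor 4:

Problem sizes at each level:
Level 0: 1073741824
Level 1: 268435456
Level 2: 67108864
Level 3: 16777216
Level 4: 4194304
Level 5: 1048576
Level 6: 262144
Level 7: 65536
Level 8: 16384
Level 9: 4096
Level 10: 1024
Level 11: 256
Level 12: 64
Level 13: 16
Level 14: 4
Level 15: 1

The root is level 0 and the size-1 base case is level 15 (the tree spans levels 0 through 15, i.e. 16 levels counting the root), so the depth is the number of divisions: log_4(1073741824) = 15

The recursion tree depth is log_4(1073741824) = 15. At each level, the problem size is divided by 4, so it takes 15 divisions to reduce to a base case of size 1. The algorithm makes 4 recursive calls at each level.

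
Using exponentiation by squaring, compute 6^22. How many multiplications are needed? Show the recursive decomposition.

Computing 6^22 by squaring (build up from 6^1; each line after the first costs one multiplication):

6^1 = 6
6^2 = (6^1)^2 = 6^2 = 36
6^4 = (6^2)^2 = 36^2 = 1296
6^5 = 6 * 6^4 = 6 * 1296 = 7776
6^10 = (6^5)^2 = 7776^2 = 60466176
6^11 = 6 * 6^10 = 6 * 60466176 = 362797056
6^22 = (6^11)^2 = 362797056^2 = 131621703842267136

Result: 131621703842267136
Multiplications needed: 6 (6 lines after 6^1)

6^22 = 131621703842267136. Using exponentiation by squaring, this requires 6 multiplications. The key idea: if the exponent is even, square the half-power; if odd, multiply by the base once.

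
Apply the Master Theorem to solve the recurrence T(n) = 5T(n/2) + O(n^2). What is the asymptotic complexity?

Master Theorem for T(n) = 5T(n/2) + O(n^2):

a = 5, b = 2, c = 2
log_b(a) = log_2(5) = 2.3219

Case 1: c = 2 < log_2(5) = 2.3219
T(n) = O(n^(log_2 5))

For T(n) = 5T(n/2) + O(n^2): log_2(5) = 2.3219. This is Case 1 of the Master Theorem (c < log_b(a), work dominated by leaves), giving O(n^(log_2 5)).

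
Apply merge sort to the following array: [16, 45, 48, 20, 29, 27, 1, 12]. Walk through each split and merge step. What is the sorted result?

Merge sort trace:

Split: [16, 45, 48, 20, 29, 27, 1, 12] -> [16, 45, 48, 20] and [29, 27, 1, 12]
  Split: [16, 45, 48, 20] -> [16, 45] and [48, 20]
    Split: [16, 45] -> [16] and [45]
    Merge: [16] + [45] -> [16, 45]
    Split: [48, 20] -> [48] and [20]
    Merge: [48] + [20] -> [20, 48]
  Merge: [16, 45] + [20, 48] -> [16, 20, 45, 48]
  Split: [29, 27, 1, 12] -> [29, 27] and [1, 12]
    Split: [29, 27] -> [29] and [27]
    Merge: [29] + [27] -> [27, 29]
    Split: [1, 12] -> [1] and [12]
    Merge: [1] + [12] -> [1, 12]
  Merge: [27, 29] + [1, 12] -> [1, 12, 27, 29]
Merge: [16, 20, 45, 48] + [1, 12, 27, 29] -> [1, 12, 16, 20, 27, 29, 45, 48]

Final sorted array: [1, 12, 16, 20, 27, 29, 45, 48]

The merge sort proceeds by recursively splitting the array and merging sorted halves.
After all merges, the sorted array is [1, 12, 16, 20, 27, 29, 45, 48].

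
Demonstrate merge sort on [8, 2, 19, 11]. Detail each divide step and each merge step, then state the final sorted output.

Merge sort trace:

Split: [8, 2, 19, 11] -> [8, 2] and [19, 11]
  Split: [8, 2] -> [8] and [2]
  Merge: [8] + [2] -> [2, 8]
  Split: [19, 11] -> [19] and [11]
  Merge: [19] + [11] -> [11, 19]
Merge: [2, 8] + [11, 19] -> [2, 8, 11, 19]

Final sorted array: [2, 8, 11, 19]

The merge sort proceeds by recursively splitting the array and merging sorted halves.
After all merges, the sorted array is [2, 8, 11, 19].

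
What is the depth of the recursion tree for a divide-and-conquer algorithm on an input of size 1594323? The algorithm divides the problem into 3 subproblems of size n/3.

For divide and conquer with division factor 3:

Problem sizes at each level:
Level 0: 1594323
Level 1: 531441
Level 2: 177147
Level 3: 59049
Level 4: 19683
Level 5: 6561
Level 6: 2187
Level 7: 729
Level 8: 243
Level 9: 81
Level 10: 27
Level 11: 9
Level 12: 3
Level 13: 1

The root is level 0 and the size-1 base case is level 13 (the tree spans levels 0 through 13, i.e. 14 levels counting the root), so the depth is the number of divisions: log_3(1594323) = 13

The recursion tree depth is log_3(1594323) = 13. At each level, the problem size is divided by 3, so it takes 13 divisions to reduce to a base case of size 1. The algorithm makes 3 recursive calls at each level.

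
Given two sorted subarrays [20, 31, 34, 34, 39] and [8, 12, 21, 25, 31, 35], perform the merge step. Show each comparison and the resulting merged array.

Merging process:

Compare 20 vs 8: take 8 from right. Merged: [8]
Compare 20 vs 12: take 12 from right. Merged: [8, 12]
Compare 20 vs 21: take 20 from left. Merged: [8, 12, 20]
Compare 31 vs 21: take 21 from right. Merged: [8, 12, 20, 21]
Compare 31 vs 25: take 25 from right. Merged: [8, 12, 20, 21, 25]
Compare 31 vs 31: take 31 from left. Merged: [8, 12, 20, 21, 25, 31]
Compare 34 vs 31: take 31 from right. Merged: [8, 12, 20, 21, 25, 31, 31]
Compare 34 vs 35: take 34 from left. Merged: [8, 12, 20, 21, 25, 31, 31, 34]
Compare 34 vs 35: take 34 from left. Merged: [8, 12, 20, 21, 25, 31, 31, 34, 34]
Compare 39 vs 35: take 35 from right. Merged: [8, 12, 20, 21, 25, 31, 31, 34, 34, 35]
Append remaining from left: [39]. Merged: [8, 12, 20, 21, 25, 31, 31, 34, 34, 35, 39]

Final merged array: [8, 12, 20, 21, 25, 31, 31, 34, 34, 35, 39]
Total comparisons: 10

The merged array is [8, 12, 20, 21, 25, 31, 31, 34, 34, 35, 39], requiring 10 comparisons. The merge step runs in O(n) time where n is the total number of elements.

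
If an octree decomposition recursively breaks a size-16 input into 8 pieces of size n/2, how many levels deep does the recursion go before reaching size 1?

For divide and conquer with division factor 2:

Problem sizes at each level:
Level 0: 16
Level 1: 8
Level 2: 4
Level 3: 2
Level 4: 1

The root is level 0 and the size-1 base case is level 4 (the tree spans levels 0 through 4, i.e. 5 levels counting the root), so the depth is the number of divisions: log_2(16) = 4

The recursion tree depth is log_2(16) = 4. At each level, the problem size is divided by 2, so it takes 4 divisions to reduce to a base case of size 1. The algorithm makes 8 recursive calls at each level.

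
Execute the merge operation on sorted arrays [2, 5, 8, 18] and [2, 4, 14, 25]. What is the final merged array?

Merging process:

Compare 2 vs 2: take 2 from left. Merged: [2]
Compare 5 vs 2: take 2 from right. Merged: [2, 2]
Compare 5 vs 4: take 4 from right. Merged: [2, 2, 4]
Compare 5 vs 14: take 5 from left. Merged: [2, 2, 4, 5]
Compare 8 vs 14: take 8 from left. Merged: [2, 2, 4, 5, 8]
Compare 18 vs 14: take 14 from right. Merged: [2, 2, 4, 5, 8, 14]
Compare 18 vs 25: take 18 from left. Merged: [2, 2, 4, 5, 8, 14, 18]
Append remaining from right: [25]. Merged: [2, 2, 4, 5, 8, 14, 18, 25]

Final merged array: [2, 2, 4, 5, 8, 14, 18, 25]
Total comparisons: 7

The merged array is [2, 2, 4, 5, 8, 14, 18, 25], requiring 7 comparisons. The merge step runs in O(n) time where n is the total number of elements.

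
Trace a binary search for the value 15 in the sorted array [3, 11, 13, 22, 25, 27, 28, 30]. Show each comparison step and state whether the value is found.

Binary search for 15 in [3, 11, 13, 22, 25, 27, 28, 30]:

lo=0, hi=7, mid=3, arr[mid]=22 -> 22 > 15, search left half
lo=0, hi=2, mid=1, arr[mid]=11 -> 11 < 15, search right half
lo=2, hi=2, mid=2, arr[mid]=13 -> 13 < 15, search right half
lo=3 > hi=2, target 15 not found

Binary search determines that 15 is not in the array after 3 comparisons. The search space was exhausted without finding the target.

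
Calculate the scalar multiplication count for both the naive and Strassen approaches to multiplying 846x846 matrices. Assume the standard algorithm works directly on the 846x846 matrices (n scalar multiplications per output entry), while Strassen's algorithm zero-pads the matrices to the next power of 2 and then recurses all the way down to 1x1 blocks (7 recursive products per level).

Matrix multiplication for 846x846 matrices:

Strassen's algorithm requires power-of-2 dimensions. Pad 846x846 to 1024x1024 (next power of 2).

Standard algorithm: 846^3 = 605495736 multiplications
Strassen's algorithm: 7^(log2(1024)) = 7^10 = 282475249 multiplications
Savings: 605495736 - 282475249 = 323020487 multiplications

Standard: 605495736 multiplications (846^3). Strassen: 282475249 multiplications (7^10, after padding to 1024x1024). Strassen reduces 8 recursive multiplications to 7 at each level.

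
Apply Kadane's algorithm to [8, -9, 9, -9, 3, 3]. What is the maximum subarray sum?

Using Kadane's algorithm on [8, -9, 9, -9, 3, 3]:

Scanning through the array:
Position 1 (value -9): max_ending_here = -1, max_so_far = 8
Position 2 (value 9): max_ending_here = 9, max_so_far = 9
Position 3 (value -9): max_ending_here = 0, max_so_far = 9
Position 4 (value 3): max_ending_here = 3, max_so_far = 9
Position 5 (value 3): max_ending_here = 6, max_so_far = 9

Maximum subarray: [9]
Maximum sum: 9

The maximum subarray is [9] with sum 9. This subarray runs from index 2 to index 2.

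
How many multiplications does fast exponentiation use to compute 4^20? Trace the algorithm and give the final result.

Computing 4^20 by squaring (build up from 4^1; each line after the first costs one multiplication):

4^1 = 4
4^2 = (4^1)^2 = 4^2 = 16
4^4 = (4^2)^2 = 16^2 = 256
4^5 = 4 * 4^4 = 4 * 256 = 1024
4^10 = (4^5)^2 = 1024^2 = 1048576
4^20 = (4^10)^2 = 1048576^2 = 1099511627776

Result: 1099511627776
Multiplications needed: 5 (5 lines after 4^1)

4^20 = 1099511627776. Using exponentiation by squaring, this requires 5 multiplications. The key idea: if the exponent is even, square the half-power; if odd, multiply by the base once.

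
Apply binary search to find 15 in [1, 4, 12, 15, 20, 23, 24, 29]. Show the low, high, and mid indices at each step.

Binary search for 15 in [1, 4, 12, 15, 20, 23, 24, 29]:

lo=0, hi=7, mid=3, arr[mid]=15 -> Found target at index 3!

Binary search finds 15 at index 3 after 1 comparisons. The search repeatedly halves the search space by comparing with the middle element.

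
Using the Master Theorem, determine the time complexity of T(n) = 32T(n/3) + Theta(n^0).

Master Theorem for T(n) = 32T(n/3) + O(n^0):

a = 32, b = 3, c = 0
log_b(a) = log_3(32) = 3.1546

Case 1: c = 0 < log_3(32) = 3.1546
T(n) = O(n^(log_3 32))

For T(n) = 32T(n/3) + O(n^0): log_3(32) = 3.1546. This is Case 1 of the Master Theorem (c < log_b(a), work dominated by leaves), giving O(n^(log_3 32)).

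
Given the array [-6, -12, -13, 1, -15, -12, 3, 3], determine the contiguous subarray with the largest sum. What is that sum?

Using Kadane's algorithm on [-6, -12, -13, 1, -15, -12, 3, 3]:

Scanning through the array:
Position 1 (value -12): max_ending_here = -12, max_so_far = -6
Position 2 (value -13): max_ending_here = -13, max_so_far = -6
Position 3 (value 1): max_ending_here = 1, max_so_far = 1
Position 4 (value -15): max_ending_here = -14, max_so_far = 1
Position 5 (value -12): max_ending_here = -12, max_so_far = 1
Position 6 (value 3): max_ending_here = 3, max_so_far = 3
Position 7 (value 3): max_ending_here = 6, max_so_far = 6

Maximum subarray: [3, 3]
Maximum sum: 6

The maximum subarray is [3, 3] with sum 6. This subarray runs from index 6 to index 7.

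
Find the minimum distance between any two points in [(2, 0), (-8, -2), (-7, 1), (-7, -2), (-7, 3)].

Computing all pairwise distances among 5 points:

d((2, 0), (-8, -2)) = 10.198
d((2, 0), (-7, 1)) = 9.0554
d((2, 0), (-7, -2)) = 9.2195
d((2, 0), (-7, 3)) = 9.4868
d((-8, -2), (-7, 1)) = 3.1623
d((-8, -2), (-7, -2)) = 1.0 <-- minimum
d((-8, -2), (-7, 3)) = 5.099
d((-7, 1), (-7, -2)) = 3.0
d((-7, 1), (-7, 3)) = 2.0
d((-7, -2), (-7, 3)) = 5.0

Closest pair: (-8, -2) and (-7, -2) with distance 1.0

The closest pair is (-8, -2) and (-7, -2) with Euclidean distance 1.0. For 5 points, brute-force pairwise comparison is shown above. For large n, the divide-and-conquer algorithm (sort by x, recurse on halves, check the dividing strip) achieves O(n log n).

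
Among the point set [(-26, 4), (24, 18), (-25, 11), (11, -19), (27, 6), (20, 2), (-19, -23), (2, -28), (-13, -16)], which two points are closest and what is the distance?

Computing all pairwise distances among 9 points:

d((-26, 4), (24, 18)) = 51.923
d((-26, 4), (-25, 11)) = 7.0711 <-- minimum
d((-26, 4), (11, -19)) = 43.566
d((-26, 4), (27, 6)) = 53.0377
d((-26, 4), (20, 2)) = 46.0435
d((-26, 4), (-19, -23)) = 27.8927
d((-26, 4), (2, -28)) = 42.5206
d((-26, 4), (-13, -16)) = 23.8537
d((24, 18), (-25, 11)) = 49.4975
d((24, 18), (11, -19)) = 39.2173
d((24, 18), (27, 6)) = 12.3693
d((24, 18), (20, 2)) = 16.4924
d((24, 18), (-19, -23)) = 59.4138
d((24, 18), (2, -28)) = 50.9902
d((24, 18), (-13, -16)) = 50.2494
d((-25, 11), (11, -19)) = 46.8615
d((-25, 11), (27, 6)) = 52.2398
d((-25, 11), (20, 2)) = 45.8912
d((-25, 11), (-19, -23)) = 34.5254
d((-25, 11), (2, -28)) = 47.4342
d((-25, 11), (-13, -16)) = 29.5466
d((11, -19), (27, 6)) = 29.6816
d((11, -19), (20, 2)) = 22.8473
d((11, -19), (-19, -23)) = 30.2655
d((11, -19), (2, -28)) = 12.7279
d((11, -19), (-13, -16)) = 24.1868
d((27, 6), (20, 2)) = 8.0623
d((27, 6), (-19, -23)) = 54.3783
d((27, 6), (2, -28)) = 42.2019
d((27, 6), (-13, -16)) = 45.6508
d((20, 2), (-19, -23)) = 46.3249
d((20, 2), (2, -28)) = 34.9857
d((20, 2), (-13, -16)) = 37.5899
d((-19, -23), (2, -28)) = 21.587
d((-19, -23), (-13, -16)) = 9.2195
d((2, -28), (-13, -16)) = 19.2094

Closest pair: (-26, 4) and (-25, 11) with distance 7.0711

The closest pair is (-26, 4) and (-25, 11) with Euclidean distance 7.0711. For 9 points, brute-force pairwise comparison is shown above. For large n, the divide-and-conquer algorithm (sort by x, recurse on halves, check the dividing strip) achieves O(n log n).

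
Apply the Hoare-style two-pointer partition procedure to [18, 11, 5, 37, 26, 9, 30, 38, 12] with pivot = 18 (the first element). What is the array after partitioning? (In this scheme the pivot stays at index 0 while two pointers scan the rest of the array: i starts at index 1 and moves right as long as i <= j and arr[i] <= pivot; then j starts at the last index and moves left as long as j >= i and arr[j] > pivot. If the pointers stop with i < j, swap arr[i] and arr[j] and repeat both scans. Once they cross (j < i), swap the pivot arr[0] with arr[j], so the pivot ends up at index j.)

Hoare-style two-pointer partition with pivot = 18:

Initial array: [18, 11, 5, 37, 26, 9, 30, 38, 12]

Pointers start at i = 1, j = 8.
i stops at index 3 (arr[3]=37 > 18), j stops at index 8 (arr[8]=12 <= 18): swap arr[3] and arr[8], array becomes [18, 11, 5, 12, 26, 9, 30, 38, 37]
i stops at index 4 (arr[4]=26 > 18), j stops at index 5 (arr[5]=9 <= 18): swap arr[4] and arr[5], array becomes [18, 11, 5, 12, 9, 26, 30, 38, 37]
i ends at 5, j ends at 4: the pointers have crossed (j < i), so scanning stops.

Swap pivot arr[0] with arr[4] to place pivot at position 4: [9, 11, 5, 12, 18, 26, 30, 38, 37]
Pivot position: 4

After partitioning with pivot 18, the array becomes [9, 11, 5, 12, 18, 26, 30, 38, 37]. The pivot is placed at index 4. All elements to the left of the pivot are <= 18, and all elements to the right are > 18.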